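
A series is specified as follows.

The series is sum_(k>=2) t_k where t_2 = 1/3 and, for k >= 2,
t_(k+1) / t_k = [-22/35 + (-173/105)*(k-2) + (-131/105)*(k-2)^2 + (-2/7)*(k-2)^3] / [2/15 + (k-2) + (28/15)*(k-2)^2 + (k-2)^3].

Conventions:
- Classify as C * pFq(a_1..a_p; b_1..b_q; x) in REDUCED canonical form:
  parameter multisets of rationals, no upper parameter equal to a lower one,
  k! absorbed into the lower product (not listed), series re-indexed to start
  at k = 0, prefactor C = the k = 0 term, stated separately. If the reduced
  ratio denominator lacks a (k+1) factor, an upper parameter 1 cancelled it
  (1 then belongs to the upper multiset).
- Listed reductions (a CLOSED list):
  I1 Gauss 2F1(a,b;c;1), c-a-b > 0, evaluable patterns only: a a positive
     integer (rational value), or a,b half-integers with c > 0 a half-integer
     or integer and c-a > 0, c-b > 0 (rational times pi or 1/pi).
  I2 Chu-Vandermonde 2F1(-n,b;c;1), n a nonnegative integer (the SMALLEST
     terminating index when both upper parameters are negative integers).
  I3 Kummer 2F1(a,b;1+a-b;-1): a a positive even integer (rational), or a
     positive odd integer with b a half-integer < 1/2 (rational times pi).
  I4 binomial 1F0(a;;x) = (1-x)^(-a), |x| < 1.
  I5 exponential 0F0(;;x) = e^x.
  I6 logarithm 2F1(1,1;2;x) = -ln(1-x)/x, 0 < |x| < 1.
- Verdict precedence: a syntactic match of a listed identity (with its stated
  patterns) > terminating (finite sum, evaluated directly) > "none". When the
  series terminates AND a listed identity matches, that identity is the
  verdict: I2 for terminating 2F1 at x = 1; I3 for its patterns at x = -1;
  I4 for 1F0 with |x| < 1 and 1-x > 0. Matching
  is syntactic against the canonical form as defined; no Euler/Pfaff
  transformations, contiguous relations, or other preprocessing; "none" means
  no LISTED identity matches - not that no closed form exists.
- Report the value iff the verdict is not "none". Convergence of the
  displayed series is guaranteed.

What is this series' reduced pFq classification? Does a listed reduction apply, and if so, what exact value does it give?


x = -2/7 here; the reduced form reads 2F1, upper {3/2, 11/5}, lower {1/5}, C = 1/3. Verdict: none. No listed pattern accepts 2F1(3/2, 11/5; 1/5; -2/7).

Key step: t_0 = 1/3 here, and the ratio is unreduced: k + 2/3 divides both sides (C = 1/3).
Adjacent-term ratio: r(k) = (-2/7) * (k+3/2) (k+11/5) / [(k+1/5) (k+1)] - poly over poly, x = (-2/7) from leading terms; C = 1/3 at k = 0.


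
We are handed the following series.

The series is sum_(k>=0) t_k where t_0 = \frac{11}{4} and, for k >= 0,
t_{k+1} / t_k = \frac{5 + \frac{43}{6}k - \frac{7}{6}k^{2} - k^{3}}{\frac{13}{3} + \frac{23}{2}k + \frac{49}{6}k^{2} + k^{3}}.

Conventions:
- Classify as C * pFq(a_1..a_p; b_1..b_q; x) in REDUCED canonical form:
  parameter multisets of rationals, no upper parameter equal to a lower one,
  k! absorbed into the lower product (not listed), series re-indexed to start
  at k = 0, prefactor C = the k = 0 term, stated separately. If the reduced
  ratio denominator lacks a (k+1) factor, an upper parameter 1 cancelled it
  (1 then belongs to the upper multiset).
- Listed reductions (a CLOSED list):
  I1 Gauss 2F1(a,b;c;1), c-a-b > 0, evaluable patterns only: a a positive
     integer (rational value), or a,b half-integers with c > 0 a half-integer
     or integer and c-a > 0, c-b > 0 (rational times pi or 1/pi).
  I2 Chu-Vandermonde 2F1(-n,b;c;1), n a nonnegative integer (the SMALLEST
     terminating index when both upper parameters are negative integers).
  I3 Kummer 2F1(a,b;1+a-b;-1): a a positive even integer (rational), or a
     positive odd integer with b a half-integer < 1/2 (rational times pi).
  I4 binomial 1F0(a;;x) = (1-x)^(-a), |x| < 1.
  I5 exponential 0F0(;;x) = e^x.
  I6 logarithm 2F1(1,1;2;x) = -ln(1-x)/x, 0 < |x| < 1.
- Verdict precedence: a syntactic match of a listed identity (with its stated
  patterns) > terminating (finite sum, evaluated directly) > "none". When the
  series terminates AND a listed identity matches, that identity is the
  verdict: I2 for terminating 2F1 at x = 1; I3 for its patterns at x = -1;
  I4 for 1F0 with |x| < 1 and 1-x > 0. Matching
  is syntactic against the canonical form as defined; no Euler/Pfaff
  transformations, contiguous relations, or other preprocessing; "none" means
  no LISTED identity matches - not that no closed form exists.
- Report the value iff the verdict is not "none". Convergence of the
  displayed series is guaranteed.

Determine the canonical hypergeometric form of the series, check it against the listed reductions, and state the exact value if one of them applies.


At argument -1: a 2F1 with upper {-\frac{5}{2}, 3}, lower {\frac{13}{2}}, scaled by C = \frac{11}{4}. Verdict: Kummer's theorem (I3) applies (x = -1; c = \frac{13}{2} equals 1+a-b for upper {-\frac{5}{2}, 3}: listed pattern). Sum: \frac{38115}{16384} \cdot \pi.

Key observation: t_0 = \frac{11}{4} here, and factor the ratio over Q (C = 11/4): negated roots = parameters.
Consecutive-term ratio: r(k) = -1 * (k-\frac{5}{2}) (k+3) / [(k+\frac{13}{2}) (k+1)] - poly over poly, x = -1 from leading terms; C = \frac{11}{4} at k = 0.


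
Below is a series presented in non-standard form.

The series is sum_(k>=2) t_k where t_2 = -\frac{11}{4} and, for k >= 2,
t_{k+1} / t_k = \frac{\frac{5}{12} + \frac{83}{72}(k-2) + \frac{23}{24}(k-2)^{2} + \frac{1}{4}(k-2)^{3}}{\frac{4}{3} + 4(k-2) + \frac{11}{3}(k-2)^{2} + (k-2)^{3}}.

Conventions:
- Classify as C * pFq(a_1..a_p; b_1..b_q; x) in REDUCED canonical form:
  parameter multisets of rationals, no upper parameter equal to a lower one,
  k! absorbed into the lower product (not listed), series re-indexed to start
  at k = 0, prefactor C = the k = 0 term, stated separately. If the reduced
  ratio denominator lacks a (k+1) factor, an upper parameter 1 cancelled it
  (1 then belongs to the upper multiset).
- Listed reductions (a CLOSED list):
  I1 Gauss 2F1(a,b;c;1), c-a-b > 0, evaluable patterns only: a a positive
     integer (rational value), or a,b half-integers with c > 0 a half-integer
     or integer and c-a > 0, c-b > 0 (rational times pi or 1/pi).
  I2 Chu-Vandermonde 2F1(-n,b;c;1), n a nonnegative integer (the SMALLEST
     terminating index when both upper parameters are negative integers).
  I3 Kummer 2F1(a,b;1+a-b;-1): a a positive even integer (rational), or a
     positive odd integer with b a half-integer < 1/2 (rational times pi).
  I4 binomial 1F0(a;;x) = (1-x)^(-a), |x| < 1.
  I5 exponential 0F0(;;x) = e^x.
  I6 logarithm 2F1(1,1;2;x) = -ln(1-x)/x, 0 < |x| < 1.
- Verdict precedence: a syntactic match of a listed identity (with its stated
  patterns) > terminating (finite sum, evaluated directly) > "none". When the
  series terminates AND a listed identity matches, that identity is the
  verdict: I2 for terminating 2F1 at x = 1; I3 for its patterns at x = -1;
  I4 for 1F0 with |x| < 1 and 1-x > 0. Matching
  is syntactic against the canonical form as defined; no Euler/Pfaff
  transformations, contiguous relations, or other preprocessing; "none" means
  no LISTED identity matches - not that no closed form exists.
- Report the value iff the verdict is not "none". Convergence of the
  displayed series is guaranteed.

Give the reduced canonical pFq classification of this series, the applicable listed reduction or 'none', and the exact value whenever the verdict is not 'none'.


First insight: t_0 being -\frac{11}{4}, the ratio is unreduced: k + 2/3 divides both sides (C = -11/4).
Ratio: r(k) = \frac{1}{4} * (k+\frac{3}{2}) (k+\frac{5}{3}) / [(k+2) (k+1)] - rational in k. x = \frac{1}{4}; t_0 = -\frac{11}{4}; negate the roots.

Canonical form: C = -\frac{11}{4} times 2F1 with upper {\frac{3}{2}, \frac{5}{3}}, lower {2}, x = \frac{1}{4}. Verdict: none. No listed pattern accepts 2F1(\frac{3}{2}, \frac{5}{3}; 2; \frac{1}{4}).


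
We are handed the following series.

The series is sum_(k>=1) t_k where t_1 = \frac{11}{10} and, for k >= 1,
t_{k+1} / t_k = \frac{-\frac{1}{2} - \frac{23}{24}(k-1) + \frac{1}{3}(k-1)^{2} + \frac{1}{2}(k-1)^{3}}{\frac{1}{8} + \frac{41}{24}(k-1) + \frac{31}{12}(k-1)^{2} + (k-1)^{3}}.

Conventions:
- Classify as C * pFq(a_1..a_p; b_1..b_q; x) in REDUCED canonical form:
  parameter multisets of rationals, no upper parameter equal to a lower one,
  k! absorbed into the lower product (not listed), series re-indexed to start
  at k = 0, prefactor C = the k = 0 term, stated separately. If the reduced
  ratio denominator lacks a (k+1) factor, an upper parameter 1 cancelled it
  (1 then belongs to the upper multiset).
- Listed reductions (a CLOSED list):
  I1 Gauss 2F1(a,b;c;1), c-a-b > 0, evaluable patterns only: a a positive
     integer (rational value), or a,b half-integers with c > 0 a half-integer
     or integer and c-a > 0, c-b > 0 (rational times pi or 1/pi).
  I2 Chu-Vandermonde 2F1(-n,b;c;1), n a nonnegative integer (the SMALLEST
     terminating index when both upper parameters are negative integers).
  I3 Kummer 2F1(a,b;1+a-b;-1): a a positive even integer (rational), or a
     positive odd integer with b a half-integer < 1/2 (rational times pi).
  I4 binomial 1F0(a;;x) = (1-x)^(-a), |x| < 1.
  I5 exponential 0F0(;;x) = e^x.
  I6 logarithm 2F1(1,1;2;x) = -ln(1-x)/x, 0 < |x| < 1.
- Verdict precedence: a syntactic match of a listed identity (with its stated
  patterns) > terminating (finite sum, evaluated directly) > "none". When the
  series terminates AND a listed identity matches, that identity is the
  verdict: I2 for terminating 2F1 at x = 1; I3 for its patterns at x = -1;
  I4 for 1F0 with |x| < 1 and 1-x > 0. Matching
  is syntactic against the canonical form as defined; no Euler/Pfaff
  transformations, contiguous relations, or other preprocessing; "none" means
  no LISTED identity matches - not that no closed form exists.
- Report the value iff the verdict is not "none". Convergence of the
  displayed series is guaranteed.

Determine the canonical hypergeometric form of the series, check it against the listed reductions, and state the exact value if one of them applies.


x = \frac{1}{2} here; the reduced form reads 2F1, upper {-\frac{4}{3}, \frac{1}{2}}, lower {\frac{1}{12}}, C = \frac{11}{10}. Verdict: none here - no I1-I6 shape fits x = \frac{1}{2} with lower {\frac{1}{12}}.

First insight: t_0 = \frac{11}{10} here, and the ratio is unreduced: k + 3/2 divides both sides (prefactor 11/10).
Adjacent-term ratio: r(k) = \frac{1}{2} * (k-\frac{4}{3}) (k+\frac{1}{2}) / [(k+\frac{1}{12}) (k+1)] - rational; roots negated = parameters, x = \frac{1}{2}, C = \frac{11}{10}.


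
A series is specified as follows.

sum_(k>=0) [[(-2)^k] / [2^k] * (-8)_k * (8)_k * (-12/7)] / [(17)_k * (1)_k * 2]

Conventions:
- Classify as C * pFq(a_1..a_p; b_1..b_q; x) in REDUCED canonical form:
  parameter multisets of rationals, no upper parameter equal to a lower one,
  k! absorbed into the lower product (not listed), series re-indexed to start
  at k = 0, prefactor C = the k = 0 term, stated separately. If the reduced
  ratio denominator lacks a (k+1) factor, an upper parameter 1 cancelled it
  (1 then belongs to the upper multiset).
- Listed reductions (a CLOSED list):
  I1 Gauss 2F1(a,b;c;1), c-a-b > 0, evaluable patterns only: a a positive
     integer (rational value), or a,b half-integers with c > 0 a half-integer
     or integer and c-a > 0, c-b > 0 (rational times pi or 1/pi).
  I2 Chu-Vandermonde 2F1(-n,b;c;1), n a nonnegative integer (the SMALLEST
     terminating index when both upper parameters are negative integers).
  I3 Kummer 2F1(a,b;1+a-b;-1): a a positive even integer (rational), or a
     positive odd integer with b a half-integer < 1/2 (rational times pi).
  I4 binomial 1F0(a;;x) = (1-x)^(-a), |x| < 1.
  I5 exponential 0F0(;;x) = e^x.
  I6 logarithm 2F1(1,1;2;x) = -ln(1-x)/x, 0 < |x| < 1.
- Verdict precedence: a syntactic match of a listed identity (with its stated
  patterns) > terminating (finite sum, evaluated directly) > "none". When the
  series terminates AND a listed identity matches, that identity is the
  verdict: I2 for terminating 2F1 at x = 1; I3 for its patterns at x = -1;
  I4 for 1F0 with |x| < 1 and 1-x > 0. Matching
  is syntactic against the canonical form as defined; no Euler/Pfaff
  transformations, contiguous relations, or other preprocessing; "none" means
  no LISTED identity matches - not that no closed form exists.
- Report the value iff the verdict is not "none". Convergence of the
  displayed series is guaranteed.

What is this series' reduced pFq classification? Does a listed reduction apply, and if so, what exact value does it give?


Canonical form: C = -6/7 times 2F1 with upper {-8, 8}, lower {17}, x = -1. Verdict: the Kummer evaluation I3 applies (x = -1; c = 17 equals 1+a-b for upper {-8, 8}: listed pattern). Sum: -156/7.

Key observation: t_0 = -6/7 here, and the constant factors (C = -6/7, x = -1) combine into one prefactor.
Consecutive-term ratio: r(k) = (-1) * (k-8) (k+8) / [(k+17) (k+1)] - rational; roots negated = parameters, x = (-1), C = -6/7.


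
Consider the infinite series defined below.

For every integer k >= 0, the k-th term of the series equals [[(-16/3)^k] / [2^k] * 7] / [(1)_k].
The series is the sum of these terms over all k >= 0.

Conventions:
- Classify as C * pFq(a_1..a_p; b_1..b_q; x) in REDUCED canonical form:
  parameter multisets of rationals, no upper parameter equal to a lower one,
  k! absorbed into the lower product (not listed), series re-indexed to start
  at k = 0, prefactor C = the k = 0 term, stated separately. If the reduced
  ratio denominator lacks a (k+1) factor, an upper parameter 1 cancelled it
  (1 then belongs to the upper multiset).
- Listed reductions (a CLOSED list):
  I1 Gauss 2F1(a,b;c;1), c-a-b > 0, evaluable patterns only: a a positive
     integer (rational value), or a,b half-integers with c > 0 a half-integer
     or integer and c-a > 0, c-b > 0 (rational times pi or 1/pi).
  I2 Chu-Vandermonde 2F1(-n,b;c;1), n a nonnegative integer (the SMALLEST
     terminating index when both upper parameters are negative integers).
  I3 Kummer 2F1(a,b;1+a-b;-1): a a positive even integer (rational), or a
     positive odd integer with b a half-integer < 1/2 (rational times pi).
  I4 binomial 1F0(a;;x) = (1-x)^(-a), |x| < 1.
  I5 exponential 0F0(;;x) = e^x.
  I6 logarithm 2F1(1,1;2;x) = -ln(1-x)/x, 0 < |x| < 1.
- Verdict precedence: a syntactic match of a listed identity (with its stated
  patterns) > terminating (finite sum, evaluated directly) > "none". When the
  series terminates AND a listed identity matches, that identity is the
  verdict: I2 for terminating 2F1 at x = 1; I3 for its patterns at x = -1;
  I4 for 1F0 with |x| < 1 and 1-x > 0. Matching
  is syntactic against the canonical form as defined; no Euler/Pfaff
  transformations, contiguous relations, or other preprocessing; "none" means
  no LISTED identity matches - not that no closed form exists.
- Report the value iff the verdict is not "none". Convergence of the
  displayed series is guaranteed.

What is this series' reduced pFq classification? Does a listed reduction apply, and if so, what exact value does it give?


This is 7 * 0F0(-; -; -8/3) in reduced canonical form. Verdict: exponential (I5) fires (the 0F0 exponential series at x = -8/3). Exact value: 7 * e^(-8/3).

First insight: x = (-8/3) and the two k-th powers (prefactor 7) combine into one argument.
Adjacent-term ratio: r(k) = (-8/3) * 1 / [(k+1)] - rational in k, leading ratio (-8/3); with t_0 = 7, classification follows.


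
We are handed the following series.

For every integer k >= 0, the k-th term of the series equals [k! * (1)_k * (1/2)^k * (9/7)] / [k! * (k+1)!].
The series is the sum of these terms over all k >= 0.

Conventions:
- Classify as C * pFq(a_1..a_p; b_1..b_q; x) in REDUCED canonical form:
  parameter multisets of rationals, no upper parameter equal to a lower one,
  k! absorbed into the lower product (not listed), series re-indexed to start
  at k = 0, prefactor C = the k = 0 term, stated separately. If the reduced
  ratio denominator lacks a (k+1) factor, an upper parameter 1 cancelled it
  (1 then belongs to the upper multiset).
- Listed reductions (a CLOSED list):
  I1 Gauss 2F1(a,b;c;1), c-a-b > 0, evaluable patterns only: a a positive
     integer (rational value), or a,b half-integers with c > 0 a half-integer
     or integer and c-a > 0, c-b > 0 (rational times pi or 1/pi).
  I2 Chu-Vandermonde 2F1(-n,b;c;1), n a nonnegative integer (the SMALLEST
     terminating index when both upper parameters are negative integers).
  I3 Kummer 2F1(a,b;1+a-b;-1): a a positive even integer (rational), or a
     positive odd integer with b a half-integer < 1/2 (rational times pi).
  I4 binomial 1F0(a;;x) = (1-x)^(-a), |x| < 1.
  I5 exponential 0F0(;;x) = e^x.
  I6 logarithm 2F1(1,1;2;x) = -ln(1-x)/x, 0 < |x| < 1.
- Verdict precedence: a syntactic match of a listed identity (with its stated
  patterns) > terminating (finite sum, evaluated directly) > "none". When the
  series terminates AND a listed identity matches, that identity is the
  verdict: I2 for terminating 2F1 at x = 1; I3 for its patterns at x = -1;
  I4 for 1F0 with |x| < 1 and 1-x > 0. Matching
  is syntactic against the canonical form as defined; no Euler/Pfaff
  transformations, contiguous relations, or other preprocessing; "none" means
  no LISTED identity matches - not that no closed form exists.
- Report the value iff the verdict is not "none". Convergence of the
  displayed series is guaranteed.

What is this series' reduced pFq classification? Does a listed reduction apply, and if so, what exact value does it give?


The tell: x = (1/2) and the factorial ratio (C = 9/7, x = 1/2) (k+a-1)!/(a-1)! is a rising factorial (a)_k.
Adjacent-term ratio: r(k) = (1/2) * (k+1) (k+1) / [(k+2) (k+1)] - rational; roots negated = parameters, x = (1/2), C = 9/7.

Reduced: x = 1/2, 2F1, upper = {1, 1}, lower = {2}, C = 9/7. Verdict: this is the I6 logarithm reduction (the logarithm: parameters (1,1;2), x = 1/2). Sum: (-18/7) * ln(1/2).


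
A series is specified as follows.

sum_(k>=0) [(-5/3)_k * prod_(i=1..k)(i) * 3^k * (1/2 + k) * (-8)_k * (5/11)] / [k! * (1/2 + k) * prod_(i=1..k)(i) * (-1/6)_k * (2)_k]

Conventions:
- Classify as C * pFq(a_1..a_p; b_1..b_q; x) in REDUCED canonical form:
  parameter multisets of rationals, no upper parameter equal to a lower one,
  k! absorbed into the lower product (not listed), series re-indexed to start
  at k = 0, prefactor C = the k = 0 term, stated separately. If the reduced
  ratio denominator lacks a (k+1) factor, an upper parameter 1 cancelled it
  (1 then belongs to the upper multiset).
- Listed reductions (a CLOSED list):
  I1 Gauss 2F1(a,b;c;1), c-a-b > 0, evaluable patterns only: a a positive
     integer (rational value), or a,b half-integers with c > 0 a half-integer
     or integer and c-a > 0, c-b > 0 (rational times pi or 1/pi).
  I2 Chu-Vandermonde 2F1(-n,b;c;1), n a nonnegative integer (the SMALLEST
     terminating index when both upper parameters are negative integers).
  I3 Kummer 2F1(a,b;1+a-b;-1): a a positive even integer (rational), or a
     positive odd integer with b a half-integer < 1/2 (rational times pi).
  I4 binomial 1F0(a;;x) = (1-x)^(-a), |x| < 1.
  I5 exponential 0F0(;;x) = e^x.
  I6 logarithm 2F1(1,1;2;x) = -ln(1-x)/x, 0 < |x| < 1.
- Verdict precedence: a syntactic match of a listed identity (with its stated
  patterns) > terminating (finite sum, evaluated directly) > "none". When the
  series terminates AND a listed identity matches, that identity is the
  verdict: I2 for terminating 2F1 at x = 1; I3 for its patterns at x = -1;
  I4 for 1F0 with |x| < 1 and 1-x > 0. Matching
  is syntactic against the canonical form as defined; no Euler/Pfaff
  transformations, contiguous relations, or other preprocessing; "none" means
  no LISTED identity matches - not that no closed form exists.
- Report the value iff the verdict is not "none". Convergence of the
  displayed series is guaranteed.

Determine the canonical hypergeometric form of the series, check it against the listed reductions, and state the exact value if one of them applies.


Reduced: x = 3, 2F2, upper = {-8, -5/3}, lower = {-1/6, 2}, C = 5/11. Verdict: terminating. With -8 upstairs the series is a 9-term polynomial sum; evaluated term by term. Hence: -904008601/5113889.

First insight: x = 3 and the factor k + 1/2 cancels (top and bottom), leaving prefactor 5/11.
Term ratio: r(k) = 3 * (k-8) (k-5/3) / [(k-1/6) (k+2) (k+1)] ; factor over Q: parameters, x = 3, and C = 5/11.


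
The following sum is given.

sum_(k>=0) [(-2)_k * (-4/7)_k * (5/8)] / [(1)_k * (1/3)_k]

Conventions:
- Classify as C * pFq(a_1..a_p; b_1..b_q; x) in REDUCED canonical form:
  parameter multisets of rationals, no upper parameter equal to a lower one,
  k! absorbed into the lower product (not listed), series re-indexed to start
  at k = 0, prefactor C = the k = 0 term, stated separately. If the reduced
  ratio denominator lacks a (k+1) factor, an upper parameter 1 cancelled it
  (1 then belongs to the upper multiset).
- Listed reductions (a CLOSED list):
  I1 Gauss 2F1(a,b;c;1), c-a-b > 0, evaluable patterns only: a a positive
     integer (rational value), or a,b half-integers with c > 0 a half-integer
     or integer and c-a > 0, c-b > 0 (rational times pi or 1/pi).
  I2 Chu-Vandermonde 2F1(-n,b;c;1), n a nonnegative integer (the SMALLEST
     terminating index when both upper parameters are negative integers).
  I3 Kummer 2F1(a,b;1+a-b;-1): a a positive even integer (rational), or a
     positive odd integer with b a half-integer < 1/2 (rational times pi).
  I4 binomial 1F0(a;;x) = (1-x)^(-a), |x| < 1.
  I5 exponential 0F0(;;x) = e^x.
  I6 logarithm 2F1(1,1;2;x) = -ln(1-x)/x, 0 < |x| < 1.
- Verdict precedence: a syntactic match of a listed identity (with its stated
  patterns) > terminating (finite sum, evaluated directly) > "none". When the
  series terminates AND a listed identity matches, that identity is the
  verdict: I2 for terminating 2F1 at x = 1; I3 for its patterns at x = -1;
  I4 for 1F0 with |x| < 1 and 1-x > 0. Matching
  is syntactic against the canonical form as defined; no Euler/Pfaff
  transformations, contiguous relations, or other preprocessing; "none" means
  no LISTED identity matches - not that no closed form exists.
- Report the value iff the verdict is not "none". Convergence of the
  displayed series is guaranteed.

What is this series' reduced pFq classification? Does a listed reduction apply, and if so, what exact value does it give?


Structural cue: x = 1 and (1)_k (prefactor 5/8) is k! itself.
Ratio: r(k) = 1 * (k-2) (k-4/7) / [(k+1/3) (k+1)] - rational in k. x = 1; t_0 = 5/8; negate the roots.

Canonical form: C = 5/8 times 2F1 with upper {-2, -4/7}, lower {1/3}, x = 1. Verdict: Vandermonde's identity (I2) applies (terminating 2F1 at x = 1 with n = 2, b = -4/7, c = 1/3). Exact value: 475/196.


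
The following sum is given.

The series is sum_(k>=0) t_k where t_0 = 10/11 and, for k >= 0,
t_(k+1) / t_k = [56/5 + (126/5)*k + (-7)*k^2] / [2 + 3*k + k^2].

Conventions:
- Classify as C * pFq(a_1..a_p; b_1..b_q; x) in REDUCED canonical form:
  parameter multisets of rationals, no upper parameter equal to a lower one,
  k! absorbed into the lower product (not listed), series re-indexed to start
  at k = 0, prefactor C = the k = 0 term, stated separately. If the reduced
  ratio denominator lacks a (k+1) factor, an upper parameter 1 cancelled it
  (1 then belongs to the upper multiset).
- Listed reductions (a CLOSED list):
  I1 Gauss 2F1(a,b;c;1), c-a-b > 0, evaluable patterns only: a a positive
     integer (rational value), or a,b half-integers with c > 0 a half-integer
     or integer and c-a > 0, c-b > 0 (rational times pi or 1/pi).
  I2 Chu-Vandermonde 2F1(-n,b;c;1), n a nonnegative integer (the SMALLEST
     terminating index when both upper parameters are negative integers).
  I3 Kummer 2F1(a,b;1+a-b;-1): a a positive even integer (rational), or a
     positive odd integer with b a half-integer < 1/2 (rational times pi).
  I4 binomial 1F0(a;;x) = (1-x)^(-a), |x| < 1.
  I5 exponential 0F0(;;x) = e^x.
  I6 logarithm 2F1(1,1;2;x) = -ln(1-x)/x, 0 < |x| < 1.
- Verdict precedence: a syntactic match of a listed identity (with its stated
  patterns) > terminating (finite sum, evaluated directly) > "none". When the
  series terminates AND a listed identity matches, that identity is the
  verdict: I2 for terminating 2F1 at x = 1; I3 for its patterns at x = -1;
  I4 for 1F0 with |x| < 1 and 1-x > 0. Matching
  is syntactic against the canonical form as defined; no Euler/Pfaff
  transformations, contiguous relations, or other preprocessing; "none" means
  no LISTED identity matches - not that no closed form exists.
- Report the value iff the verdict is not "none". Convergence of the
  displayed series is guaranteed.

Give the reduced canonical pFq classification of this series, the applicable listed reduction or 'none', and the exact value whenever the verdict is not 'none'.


At argument -7: a 2F1 with upper {-4, 2/5}, lower {2}, scaled by C = 10/11. Verdict: terminating - the sum ends at index 4 because -4 is a negative integer; exact evaluation follows. Exact value: 1264388/6875.

First insight: t_0 being 10/11, factor the ratio over Q (C = 10/11): negated roots = parameters.
Step ratio: r(k) = (-7) * (k-4) (k+2/5) / [(k+2) (k+1)] - rational in k, leading ratio (-7); with t_0 = 10/11, classification follows.


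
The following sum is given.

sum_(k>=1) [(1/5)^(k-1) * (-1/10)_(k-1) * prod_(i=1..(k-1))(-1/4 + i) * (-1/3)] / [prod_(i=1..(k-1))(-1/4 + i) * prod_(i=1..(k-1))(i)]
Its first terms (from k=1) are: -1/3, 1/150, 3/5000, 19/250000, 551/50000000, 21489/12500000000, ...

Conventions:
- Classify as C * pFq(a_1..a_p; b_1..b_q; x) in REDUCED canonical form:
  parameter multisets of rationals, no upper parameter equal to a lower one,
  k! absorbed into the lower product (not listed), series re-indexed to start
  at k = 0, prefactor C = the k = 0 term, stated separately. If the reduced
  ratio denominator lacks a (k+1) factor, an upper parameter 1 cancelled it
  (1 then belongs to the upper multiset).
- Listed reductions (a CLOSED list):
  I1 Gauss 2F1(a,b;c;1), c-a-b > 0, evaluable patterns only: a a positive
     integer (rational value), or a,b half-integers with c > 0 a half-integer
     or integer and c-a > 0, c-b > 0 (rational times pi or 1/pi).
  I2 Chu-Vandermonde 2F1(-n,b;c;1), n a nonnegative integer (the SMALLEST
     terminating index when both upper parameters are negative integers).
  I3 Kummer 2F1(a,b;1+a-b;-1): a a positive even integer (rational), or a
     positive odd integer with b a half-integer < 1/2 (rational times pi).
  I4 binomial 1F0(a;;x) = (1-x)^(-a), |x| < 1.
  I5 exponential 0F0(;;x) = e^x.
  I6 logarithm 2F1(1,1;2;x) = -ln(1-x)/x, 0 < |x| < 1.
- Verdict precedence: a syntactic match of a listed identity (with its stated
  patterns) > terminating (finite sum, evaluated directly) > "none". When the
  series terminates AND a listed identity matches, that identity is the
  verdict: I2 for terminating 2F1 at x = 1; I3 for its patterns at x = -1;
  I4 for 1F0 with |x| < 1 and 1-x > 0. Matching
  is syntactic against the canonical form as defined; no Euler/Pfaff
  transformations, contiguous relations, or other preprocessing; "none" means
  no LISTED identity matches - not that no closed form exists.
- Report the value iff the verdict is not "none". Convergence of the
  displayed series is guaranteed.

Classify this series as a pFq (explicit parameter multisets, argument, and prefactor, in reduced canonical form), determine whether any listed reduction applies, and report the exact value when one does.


The series (x = 1/5) is 1F0: upper {-1/10}, lower {-}, prefactor -1/3. Verdict: this is binomial (I4) (the 1F0 binomial series: exponent 1/10, x = 1/5). Hence: (-1/3) * (4/5)^(1/10).

Structural cue: t_0 = -1/3 here, and the product of the first k integers (C = -1/3, x = 1/5) is k!.
Adjacent-term ratio: r(k) = (1/5) * (k-1/10) / [(k+1)] - rational; roots negated = parameters, x = (1/5), C = -1/3.


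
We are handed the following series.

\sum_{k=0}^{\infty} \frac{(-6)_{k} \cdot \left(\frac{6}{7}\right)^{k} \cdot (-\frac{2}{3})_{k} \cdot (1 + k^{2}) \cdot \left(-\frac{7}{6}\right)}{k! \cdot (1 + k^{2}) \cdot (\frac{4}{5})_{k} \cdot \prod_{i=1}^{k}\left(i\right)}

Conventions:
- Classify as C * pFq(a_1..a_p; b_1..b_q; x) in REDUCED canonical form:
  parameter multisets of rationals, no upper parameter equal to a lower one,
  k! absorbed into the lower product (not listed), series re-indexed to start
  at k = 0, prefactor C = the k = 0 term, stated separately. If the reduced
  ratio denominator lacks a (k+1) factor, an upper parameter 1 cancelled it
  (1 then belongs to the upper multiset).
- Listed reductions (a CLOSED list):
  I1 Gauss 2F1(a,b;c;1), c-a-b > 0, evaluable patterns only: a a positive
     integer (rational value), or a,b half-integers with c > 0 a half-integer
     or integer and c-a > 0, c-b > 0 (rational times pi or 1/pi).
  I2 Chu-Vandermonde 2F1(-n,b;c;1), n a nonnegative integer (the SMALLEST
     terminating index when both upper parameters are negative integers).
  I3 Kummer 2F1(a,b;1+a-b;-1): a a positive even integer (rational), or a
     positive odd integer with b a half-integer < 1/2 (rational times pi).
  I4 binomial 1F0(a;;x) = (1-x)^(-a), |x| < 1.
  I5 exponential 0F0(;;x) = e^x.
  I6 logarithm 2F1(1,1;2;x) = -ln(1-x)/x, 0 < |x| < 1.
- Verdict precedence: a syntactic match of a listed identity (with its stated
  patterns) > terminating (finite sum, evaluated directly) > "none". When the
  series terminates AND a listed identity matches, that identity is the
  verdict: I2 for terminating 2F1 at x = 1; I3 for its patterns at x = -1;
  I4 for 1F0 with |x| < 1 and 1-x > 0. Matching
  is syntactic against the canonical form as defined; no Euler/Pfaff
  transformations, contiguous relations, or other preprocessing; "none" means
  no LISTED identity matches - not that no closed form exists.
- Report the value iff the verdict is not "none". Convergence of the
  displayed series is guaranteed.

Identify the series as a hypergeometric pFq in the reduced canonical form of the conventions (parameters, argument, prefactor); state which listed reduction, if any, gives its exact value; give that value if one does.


x = \frac{6}{7} here; the reduced form reads 2F2, upper {-6, -\frac{2}{3}}, lower {\frac{4}{5}, 1}, C = -\frac{7}{6}. Verdict: terminating - upper -6 stops the sum at k = 6; the 7 terms are added exactly. Hence: -\frac{72069020087}{13502037906}.

The tell: t_0 being -\frac{7}{6}, the product of the first k integers (C = -7/6, x = 6/7) is k!.
Consecutive-term ratio: r(k) = \frac{6}{7} * (k-6) (k-\frac{2}{3}) / [(k+\frac{4}{5}) (k+1) (k+1)] - rational in k, leading ratio \frac{6}{7}; with t_0 = -\frac{7}{6}, classification follows.


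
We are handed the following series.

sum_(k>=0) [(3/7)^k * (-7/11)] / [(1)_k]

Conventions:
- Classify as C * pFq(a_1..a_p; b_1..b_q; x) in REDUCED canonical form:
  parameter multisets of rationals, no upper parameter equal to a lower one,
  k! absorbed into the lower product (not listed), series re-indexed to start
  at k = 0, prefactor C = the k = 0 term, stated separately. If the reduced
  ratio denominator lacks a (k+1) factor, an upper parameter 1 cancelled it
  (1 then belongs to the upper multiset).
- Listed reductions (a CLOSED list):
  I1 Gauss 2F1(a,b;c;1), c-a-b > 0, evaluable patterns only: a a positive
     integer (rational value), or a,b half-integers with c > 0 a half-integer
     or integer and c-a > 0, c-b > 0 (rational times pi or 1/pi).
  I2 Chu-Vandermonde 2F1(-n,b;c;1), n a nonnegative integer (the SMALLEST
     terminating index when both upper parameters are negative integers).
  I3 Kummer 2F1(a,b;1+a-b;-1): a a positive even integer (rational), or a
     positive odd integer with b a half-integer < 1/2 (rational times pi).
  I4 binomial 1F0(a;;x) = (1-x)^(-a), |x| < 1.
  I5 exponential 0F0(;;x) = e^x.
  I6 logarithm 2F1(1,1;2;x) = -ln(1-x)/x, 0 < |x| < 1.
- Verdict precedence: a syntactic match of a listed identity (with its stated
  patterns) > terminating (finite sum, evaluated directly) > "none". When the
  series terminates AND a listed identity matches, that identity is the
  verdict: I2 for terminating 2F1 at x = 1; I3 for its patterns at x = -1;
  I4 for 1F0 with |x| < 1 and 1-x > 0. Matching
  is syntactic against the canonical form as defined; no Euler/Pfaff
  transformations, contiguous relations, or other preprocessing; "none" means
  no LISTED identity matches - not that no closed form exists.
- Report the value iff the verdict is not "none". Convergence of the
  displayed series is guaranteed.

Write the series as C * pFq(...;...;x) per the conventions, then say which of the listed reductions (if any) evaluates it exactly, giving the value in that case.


Classification (C = -7/11): 0F0 with upper {-}, lower {-}, argument x = 3/7. Verdict at x = 3/7: the exponential series (I5) matches (the 0F0 exponential series at x = 3/7). Sum: (-7/11) * e^(3/7).

First insight: t_0 being -7/11, (1)_k (C = -7/11, x = 3/7) is k! itself.
Ratio: r(k) = (3/7) * 1 / [(k+1)] ; factor over Q: parameters, x = (3/7), and C = -7/11.


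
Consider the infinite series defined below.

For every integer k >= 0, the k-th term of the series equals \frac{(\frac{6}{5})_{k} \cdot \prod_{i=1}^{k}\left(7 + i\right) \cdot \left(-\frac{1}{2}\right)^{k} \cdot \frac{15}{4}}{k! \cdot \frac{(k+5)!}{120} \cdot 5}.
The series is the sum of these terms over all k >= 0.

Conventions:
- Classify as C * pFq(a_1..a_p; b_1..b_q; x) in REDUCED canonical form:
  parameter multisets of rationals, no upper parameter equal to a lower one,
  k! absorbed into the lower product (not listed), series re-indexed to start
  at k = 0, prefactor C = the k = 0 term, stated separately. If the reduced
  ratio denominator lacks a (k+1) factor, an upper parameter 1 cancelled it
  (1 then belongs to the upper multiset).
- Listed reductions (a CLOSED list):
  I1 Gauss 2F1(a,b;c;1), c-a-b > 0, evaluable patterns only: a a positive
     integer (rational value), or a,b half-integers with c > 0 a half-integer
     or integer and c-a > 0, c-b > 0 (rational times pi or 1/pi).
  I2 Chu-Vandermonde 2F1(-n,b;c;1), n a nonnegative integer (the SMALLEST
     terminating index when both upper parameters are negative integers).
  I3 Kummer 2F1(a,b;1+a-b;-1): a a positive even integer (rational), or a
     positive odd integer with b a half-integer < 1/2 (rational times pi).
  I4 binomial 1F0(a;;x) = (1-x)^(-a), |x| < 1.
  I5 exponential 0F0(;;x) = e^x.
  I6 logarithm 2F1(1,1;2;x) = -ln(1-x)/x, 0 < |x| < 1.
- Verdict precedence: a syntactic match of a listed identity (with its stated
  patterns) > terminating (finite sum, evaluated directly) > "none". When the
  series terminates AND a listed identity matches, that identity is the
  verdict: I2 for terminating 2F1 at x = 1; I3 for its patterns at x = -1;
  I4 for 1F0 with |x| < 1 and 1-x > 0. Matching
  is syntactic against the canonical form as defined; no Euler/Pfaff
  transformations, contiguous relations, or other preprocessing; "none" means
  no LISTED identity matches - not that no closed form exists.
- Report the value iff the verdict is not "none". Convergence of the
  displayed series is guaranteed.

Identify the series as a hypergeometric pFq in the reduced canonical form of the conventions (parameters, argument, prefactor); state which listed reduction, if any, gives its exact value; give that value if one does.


With C = \frac{3}{4}: the canonical form is 2F1(\frac{6}{5}, 8; 6; -\frac{1}{2}). Verdict: none (x = -\frac{1}{2}): each listed identity misses the multisets {\frac{6}{5}, 8} ; {6}.

Key step: from the first term \frac{3}{4}: the denominator's factorial ratio (C = 3/4) is a lower Pochhammer.
Term ratio: r(k) = -\frac{1}{2} * (k+\frac{6}{5}) (k+8) / [(k+6) (k+1)] - poly over poly, x = -\frac{1}{2} from leading terms; C = \frac{3}{4} at k = 0.


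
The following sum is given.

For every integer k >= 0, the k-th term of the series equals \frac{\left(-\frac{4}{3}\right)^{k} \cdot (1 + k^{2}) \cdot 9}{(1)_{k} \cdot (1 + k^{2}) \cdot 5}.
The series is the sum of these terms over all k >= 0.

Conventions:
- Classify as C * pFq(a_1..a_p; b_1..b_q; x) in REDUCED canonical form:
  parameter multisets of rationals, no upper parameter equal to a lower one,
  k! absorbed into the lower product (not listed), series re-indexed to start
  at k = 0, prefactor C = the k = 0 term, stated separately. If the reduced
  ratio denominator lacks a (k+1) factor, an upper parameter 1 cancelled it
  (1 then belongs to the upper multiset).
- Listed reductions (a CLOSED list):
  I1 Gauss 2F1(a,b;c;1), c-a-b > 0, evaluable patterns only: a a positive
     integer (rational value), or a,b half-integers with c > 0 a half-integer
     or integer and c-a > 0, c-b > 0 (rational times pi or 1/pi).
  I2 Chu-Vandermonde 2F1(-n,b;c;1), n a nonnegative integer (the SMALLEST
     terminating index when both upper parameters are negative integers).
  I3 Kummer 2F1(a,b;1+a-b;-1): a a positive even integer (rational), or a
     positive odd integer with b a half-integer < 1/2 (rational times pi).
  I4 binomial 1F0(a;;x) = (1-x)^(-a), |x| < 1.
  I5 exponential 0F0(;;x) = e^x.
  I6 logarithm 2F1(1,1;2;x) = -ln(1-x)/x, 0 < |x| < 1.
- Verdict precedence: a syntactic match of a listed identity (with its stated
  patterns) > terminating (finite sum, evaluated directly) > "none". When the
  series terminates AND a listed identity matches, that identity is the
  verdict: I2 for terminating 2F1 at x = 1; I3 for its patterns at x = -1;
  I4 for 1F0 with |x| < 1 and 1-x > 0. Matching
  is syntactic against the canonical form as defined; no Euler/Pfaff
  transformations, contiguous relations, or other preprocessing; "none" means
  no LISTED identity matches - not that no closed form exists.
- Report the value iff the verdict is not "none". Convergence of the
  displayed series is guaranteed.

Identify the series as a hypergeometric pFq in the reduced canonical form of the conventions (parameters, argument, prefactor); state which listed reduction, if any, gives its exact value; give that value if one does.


Structural cue: with t_0 = \frac{9}{5}, the constant factors (prefactor 9/5) combine into one prefactor.
Term ratio: r(k) = -\frac{4}{3} * 1 / [(k+1)] - rational; roots negated = parameters, x = -\frac{4}{3}, C = \frac{9}{5}.

At argument -\frac{4}{3}: a 0F0 with upper {-}, lower {-}, scaled by C = \frac{9}{5}. Verdict: the I5 exponential reduction fires (the 0F0 exponential series at x = -\frac{4}{3}). Hence: \frac{9}{5} \cdot e^{-\frac{4}{3}}.


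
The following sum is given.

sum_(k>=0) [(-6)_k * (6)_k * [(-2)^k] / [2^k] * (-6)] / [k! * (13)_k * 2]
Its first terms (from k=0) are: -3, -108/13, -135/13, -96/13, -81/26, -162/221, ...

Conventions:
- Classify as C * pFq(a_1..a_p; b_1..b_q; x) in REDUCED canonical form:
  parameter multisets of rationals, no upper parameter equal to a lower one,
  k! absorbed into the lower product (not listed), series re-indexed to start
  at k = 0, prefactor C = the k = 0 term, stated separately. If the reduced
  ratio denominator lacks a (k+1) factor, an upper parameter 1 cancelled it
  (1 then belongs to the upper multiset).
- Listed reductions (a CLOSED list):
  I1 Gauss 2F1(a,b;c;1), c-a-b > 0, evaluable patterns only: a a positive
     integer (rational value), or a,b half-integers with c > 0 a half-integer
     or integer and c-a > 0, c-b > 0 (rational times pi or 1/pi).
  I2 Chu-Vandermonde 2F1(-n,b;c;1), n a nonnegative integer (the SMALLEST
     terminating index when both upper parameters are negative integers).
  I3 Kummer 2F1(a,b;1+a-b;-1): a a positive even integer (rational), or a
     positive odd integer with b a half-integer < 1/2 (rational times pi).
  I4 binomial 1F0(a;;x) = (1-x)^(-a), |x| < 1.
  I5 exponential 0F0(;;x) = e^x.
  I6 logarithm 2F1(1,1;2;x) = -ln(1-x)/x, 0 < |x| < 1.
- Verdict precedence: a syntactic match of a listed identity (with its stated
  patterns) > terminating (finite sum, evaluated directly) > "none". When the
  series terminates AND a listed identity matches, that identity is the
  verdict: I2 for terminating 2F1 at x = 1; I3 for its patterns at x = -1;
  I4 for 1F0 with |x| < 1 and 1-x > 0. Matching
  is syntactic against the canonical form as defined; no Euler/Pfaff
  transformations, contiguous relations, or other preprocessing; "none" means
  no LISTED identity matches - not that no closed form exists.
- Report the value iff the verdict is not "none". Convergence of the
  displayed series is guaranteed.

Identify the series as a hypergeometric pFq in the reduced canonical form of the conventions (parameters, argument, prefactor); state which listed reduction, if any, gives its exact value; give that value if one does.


The series (x = -1) is 2F1: upper {-6, 6}, lower {13}, prefactor -3. Verdict: Kummer (I3) matches (x = -1; c = 13 equals 1+a-b for upper {-6, 6}: listed pattern). Exact value: -33.

Structural cue: x = (-1) and the constant factors (C = -3, x = -1) combine into one prefactor.
Ratio: r(k) = (-1) * (k-6) (k+6) / [(k+13) (k+1)] - rational; roots negated = parameters, x = (-1), C = -3.
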